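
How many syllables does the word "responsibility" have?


Word: "responsibility"
Syllable breakdown: re | spon | si | bil | i | ty
Counting: 6 parts
= 6 syllables


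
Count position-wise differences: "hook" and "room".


Comparing character by character (same length = 4):
  Pos 0: 'h' vs 'r' !=
  Pos 1: 'o' vs 'o' =
  Pos 2: 'o' vs 'o' =
  Pos 3: 'k' vs 'm' !=
Hamming distance = 2


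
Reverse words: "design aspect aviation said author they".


Original: "design aspect aviation said author they"
Words (1..n): design | aspect | aviation | said | author | they
Reversed (n..1): they | author | said | aviation | aspect | design
Result = "they author said aviation aspect design"


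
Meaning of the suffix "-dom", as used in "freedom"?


Suffix: -dom
Example: freedom (free + -dom)
Meaning = state / realm


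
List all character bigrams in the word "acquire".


Word: "acquire" (length 7)
Number of bigrams = 7 - 2 + 1 = 6
  Position 0: "ac"
  Position 1: "cq"
  Position 2: "qu"
  Position 3: "ui"
  Position 4: "ir"
  Position 5: "re"
Bigrams = "ac", "cq", "qu", "ui", "ir", "re"


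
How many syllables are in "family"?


Word: "family"
Syllable breakdown: fam-i-ly
Counting: 3 parts
= 3 syllables


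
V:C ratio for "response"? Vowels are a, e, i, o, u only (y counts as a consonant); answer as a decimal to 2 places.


Word: "response"
Vowels (a,e,i,o,u): 3
Consonants: 5
Ratio = 3/5
= 0.60


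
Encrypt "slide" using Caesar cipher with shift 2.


Word: "slide"
Shift: 2
Each letter → (letter + shift) mod 26:
  's' (18) + 2 = 20 → 'u'
  'l' (11) + 2 = 13 → 'n'
  'i' (8) + 2 = 10 → 'k'
  'd' (3) + 2 = 5 → 'f'
  'e' (4) + 2 = 6 → 'g'
Result = "unkfg"


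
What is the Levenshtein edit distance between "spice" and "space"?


Word 1: "spice" (length 5)
Word 2: "space" (length 5)
One optimal edit sequence (insert/delete/substitute each cost 1):
  1. keep 's'
  2. keep 'p'
  3. substitute 'i' -> 'a'  (+1)
  4. keep 'c'
  5. keep 'e'
Total edit operations: 1
Edit distance = 1


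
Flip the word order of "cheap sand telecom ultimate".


Original: "cheap sand telecom ultimate"
Words (1..n): cheap | sand | telecom | ultimate
Reversed (n..1): ultimate | telecom | sand | cheap
Result = "ultimate telecom sand cheap"


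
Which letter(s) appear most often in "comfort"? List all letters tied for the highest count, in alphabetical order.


Word: "comfort"
Letter counts:
  'c': 1
  'f': 1
  'm': 1
  'o': 2
  'r': 1
  't': 1
Maximum count = 2
Most frequent = 'o' (2 times each)


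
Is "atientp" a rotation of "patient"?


Word: "patient", Candidate: "atientp"
Method: check if candidate is substring of word+word
"patientpatient" contains "atientp"? Yes
Is rotation = Yes


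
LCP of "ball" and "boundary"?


Word 1: "ball"
Word 2: "boundary"
Comparing from start:
  Pos 0: 'b' == 'b'
  Pos 1: 'a' != 'o' (stop)
LCP = "b" (length 1)


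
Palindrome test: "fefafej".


Word: "fefafej"
Reversed: "jefafef"
Forward == Backward? fefafej != jefafef
Palindrome = No


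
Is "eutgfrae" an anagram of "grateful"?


Word 1: "grateful" → sorted: aefglrtu
Word 2: "eutgfrae" → sorted: aeefgrtu
Same letters? aefglrtu != aeefgrtu
Anagram = No


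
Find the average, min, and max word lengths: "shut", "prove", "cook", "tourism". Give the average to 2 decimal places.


Lengths: "shut"=4, "prove"=5, "cook"=4, "tourism"=7
Sum = 20, Count = 4
Average = 20/4 = 5.00
= avg=5.00, min=4, max=7


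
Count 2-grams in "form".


Word: "form" (length 4)
Number of 2-grams = length - 2 + 1 = 4 - 2 + 1
= 3


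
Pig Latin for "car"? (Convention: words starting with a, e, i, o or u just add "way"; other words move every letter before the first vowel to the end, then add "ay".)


Word: "car"
Starts with consonant(s) → move to end, add 'ay'
Consonant cluster: "c"
Pig Latin = "arcay"


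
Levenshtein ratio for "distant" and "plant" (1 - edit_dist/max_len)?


Word 1: "distant" (length 7)
Word 2: "plant" (length 5)
One optimal edit sequence:
  1. delete 'd'  (+1)
  2. delete 'i'  (+1)
  3. substitute 's' -> 'p'  (+1)
  4. substitute 't' -> 'l'  (+1)
  5. keep 'a'
  6. keep 'n'
  7. keep 't'
Edit distance = 4
Max length = max(7, 5) = 7
Similarity = 1 - 4/7
= 0.4286


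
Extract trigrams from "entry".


Word: "entry" (length 5)
Number of trigrams = 5 - 3 + 1 = 3
  Position 0: "ent"
  Position 1: "ntr"
  Position 2: "try"
Trigrams = "ent", "ntr", "try"


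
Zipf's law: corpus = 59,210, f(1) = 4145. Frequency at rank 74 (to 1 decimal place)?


Zipf's law: f(r) = f(1) / r
f(1) = 4145
f(74) = 4145 / 74
= 56.0 occurrences


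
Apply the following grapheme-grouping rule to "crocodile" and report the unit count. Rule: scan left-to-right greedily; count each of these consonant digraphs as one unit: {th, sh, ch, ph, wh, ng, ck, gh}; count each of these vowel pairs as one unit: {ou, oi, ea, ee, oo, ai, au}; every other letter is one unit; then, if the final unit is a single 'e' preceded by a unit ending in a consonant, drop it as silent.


Word: "crocodile" (9 letters)
Left-to-right scan:
  (1) 'c' (letter)
  (2) 'r' (letter)
  (3) 'o' (letter)
  (4) 'c' (letter)
  (5) 'o' (letter)
  (6) 'd' (letter)
  (7) 'i' (letter)
  (8) 'l' (letter)
  (9) 'e' (letter)
Units from scan: 9
Final unit is 'e' after a consonant -> drop as silent (-1)
Sound units = 8 units


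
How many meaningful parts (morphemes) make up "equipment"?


Word: "equipment"
Morphemes: equip / -ment
Each morpheme carries meaning
= 2 morphemes


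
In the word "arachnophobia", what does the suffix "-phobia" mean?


Suffix: -phobia
Example: arachnophobia = arachno- + -phobia
Meaning = fear of


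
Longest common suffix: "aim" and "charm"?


Word 1: "aim"
Word 2: "charm"
Comparing from end:
  Pos -1: 'm' == 'm'
  Pos -2: 'i' != 'r' (stop)
LCS = "m" (length 1)


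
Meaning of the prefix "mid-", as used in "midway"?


Prefix: mid-
Example: midway (mid- + way)
Meaning = middle


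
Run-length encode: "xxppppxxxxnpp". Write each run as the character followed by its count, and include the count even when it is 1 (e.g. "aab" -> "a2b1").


String: "xxppppxxxxnpp"
Scanning for consecutive runs:
  'x' x 2
  'p' x 4
  'x' x 4
  'n' x 1
  'p' x 2
RLE = "x2p4x4n1p2"


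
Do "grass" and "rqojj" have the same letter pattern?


Pattern of "grass": [0, 1, 2, 3, 3]
Pattern of "rqojj": [0, 1, 2, 3, 3]
Patterns match
Same pattern = Yes


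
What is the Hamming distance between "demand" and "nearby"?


Comparing character by character (same length = 6):
  Pos 0: 'd' vs 'n' !=
  Pos 1: 'e' vs 'e' =
  Pos 2: 'm' vs 'a' !=
  Pos 3: 'a' vs 'r' !=
  Pos 4: 'n' vs 'b' !=
  Pos 5: 'd' vs 'y' !=
Hamming distance = 5


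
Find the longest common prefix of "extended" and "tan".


Word 1: "extended"
Word 2: "tan"
Comparing from start:
  Pos 0: 'e' != 't' (stop)
LCP = "" (length 0)


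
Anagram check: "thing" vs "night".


Word 1: "thing" → sorted: ghint
Word 2: "night" → sorted: ghint
Same letters? ghint == ghint
Anagram = Yes


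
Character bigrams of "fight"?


Word: "fight" (length 5)
Number of bigrams = 5 - 2 + 1 = 4
  Position 0: "fi"
  Position 1: "ig"
  Position 2: "gh"
  Position 3: "ht"
Bigrams = "fi", "ig", "gh", "ht"


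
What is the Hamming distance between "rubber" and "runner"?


Comparing character by character (same length = 6):
  Pos 0: 'r' vs 'r' =
  Pos 1: 'u' vs 'u' =
  Pos 2: 'b' vs 'n' !=
  Pos 3: 'b' vs 'n' !=
  Pos 4: 'e' vs 'e' =
  Pos 5: 'r' vs 'r' =
Hamming distance = 2


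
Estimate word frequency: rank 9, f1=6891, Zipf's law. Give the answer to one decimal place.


Zipf's law: f(r) = f(1) / r
f(1) = 6891
f(9) = 6891 / 9
= 765.7 occurrences


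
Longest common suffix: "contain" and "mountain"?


Word 1: "contain"
Word 2: "mountain"
Comparing from end:
  Pos -1: 'n' == 'n'
  Pos -2: 'i' == 'i'
  Pos -3: 'a' == 'a'
  Pos -4: 't' == 't'
  Pos -5: 'n' == 'n'
  Pos -6: 'o' != 'u' (stop)
LCS = "ntain" (length 5)


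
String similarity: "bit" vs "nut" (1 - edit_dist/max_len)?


Word 1: "bit" (length 3)
Word 2: "nut" (length 3)
One optimal edit sequence:
  1. substitute 'b' -> 'n'  (+1)
  2. substitute 'i' -> 'u'  (+1)
  3. keep 't'
Edit distance = 2
Max length = max(3, 3) = 3
Similarity = 1 - 2/3
= 0.3333


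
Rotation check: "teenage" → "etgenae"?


Word: "teenage", Candidate: "etgenae"
Method: check if candidate is substring of word+word
"teenageteenage" contains "etgenae"? No
Is rotation = No


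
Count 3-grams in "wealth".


Word: "wealth" (length 6)
Number of 3-grams = length - 3 + 1 = 6 - 3 + 1
= 4


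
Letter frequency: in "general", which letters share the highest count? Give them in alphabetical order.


Word: "general"
Letter counts:
  'a': 1
  'e': 2
  'g': 1
  'l': 1
  'n': 1
  'r': 1
Maximum count = 2
Most frequent = 'e' (2 times each)


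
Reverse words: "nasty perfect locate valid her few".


Original: "nasty perfect locate valid her few"
Words (1..n): nasty | perfect | locate | valid | her | few
Reversed (n..1): few | her | valid | locate | perfect | nasty
Result = "few her valid locate perfect nasty"


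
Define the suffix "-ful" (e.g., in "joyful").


Suffix: -ful
Example: joyful (joy + -ful)
Meaning = full of


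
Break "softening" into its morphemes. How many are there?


Word: "softening"
Morphemes: soft | -en | -ing
Each morpheme carries meaning
= 3 morphemes


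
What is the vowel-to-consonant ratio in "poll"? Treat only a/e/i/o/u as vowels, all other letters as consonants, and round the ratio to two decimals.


Word: "poll"
Vowels (a,e,i,o,u): 1
Consonants: 3
Ratio = 1/3
= 0.33


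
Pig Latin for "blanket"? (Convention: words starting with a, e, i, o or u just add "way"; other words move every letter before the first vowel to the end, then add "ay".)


Word: "blanket"
Starts with consonant(s) → move to end, add 'ay'
Consonant cluster: "bl"
Pig Latin = "anketblay"


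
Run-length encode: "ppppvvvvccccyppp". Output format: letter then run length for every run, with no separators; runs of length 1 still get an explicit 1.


String: "ppppvvvvccccyppp"
Scanning for consecutive runs:
  'p' x 4
  'v' x 4
  'c' x 4
  'y' x 1
  'p' x 3
RLE = "p4v4c4y1p3"


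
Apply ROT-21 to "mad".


Word: "mad"
Shift: 21
Each letter → (letter + shift) mod 26:
  'm' (12) + 21 = 7 → 'h'
  'a' (0) + 21 = 21 → 'v'
  'd' (3) + 21 = 24 → 'y'
Result = "hvy"


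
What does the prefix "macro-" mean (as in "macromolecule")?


Prefix: macro-
As in: macromolecule -> macro- + molecule
Meaning = large


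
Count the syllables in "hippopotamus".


Word: "hippopotamus"
Syllable breakdown: hip / po / pot / a / mus
Counting: 5 parts
= 5 syllables


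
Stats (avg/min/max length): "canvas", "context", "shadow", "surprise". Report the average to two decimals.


Lengths: "canvas"=6, "context"=7, "shadow"=6, "surprise"=8
Sum = 27, Count = 4
Average = 27/4 = 6.75
= avg=6.75, min=6, max=8


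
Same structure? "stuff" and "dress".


Pattern of "stuff": [0, 1, 2, 3, 3]
Pattern of "dress": [0, 1, 2, 3, 3]
Patterns match
Same pattern = Yes


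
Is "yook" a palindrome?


Word: "yook"
Reversed: "kooy"
Forward == Backward? yook != kooy
Palindrome = No


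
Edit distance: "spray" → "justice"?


Word 1: "spray" (length 5)
Word 2: "justice" (length 7)
One optimal edit sequence (insert/delete/substitute each cost 1):
  1. insert 'j'  (+1)
  2. insert 'u'  (+1)
  3. keep 's'
  4. substitute 'p' -> 't'  (+1)
  5. substitute 'r' -> 'i'  (+1)
  6. substitute 'a' -> 'c'  (+1)
  7. substitute 'y' -> 'e'  (+1)
Total edit operations: 6
Edit distance = 6


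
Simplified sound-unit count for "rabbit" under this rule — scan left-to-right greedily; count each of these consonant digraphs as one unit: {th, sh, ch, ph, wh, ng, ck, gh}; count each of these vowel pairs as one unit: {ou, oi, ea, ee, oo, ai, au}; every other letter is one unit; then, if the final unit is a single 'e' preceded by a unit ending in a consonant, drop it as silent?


Word: "rabbit" (6 letters)
Left-to-right scan:
  [1] 'r' (letter)
  [2] 'a' (letter)
  [3] 'b' (letter)
  [4] 'b' (letter)
  [5] 'i' (letter)
  [6] 't' (letter)
Units from scan: 6
Sound units = 6 units


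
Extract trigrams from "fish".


Word: "fish" (length 4)
Number of trigrams = 4 - 3 + 1 = 2
  Position 0: "fis"
  Position 1: "ish"
Trigrams = "fis", "ish"


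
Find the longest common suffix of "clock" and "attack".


Word 1: "clock"
Word 2: "attack"
Comparing from end:
  Pos -1: 'k' == 'k'
  Pos -2: 'c' == 'c'
  Pos -3: 'o' != 'a' (stop)
LCS = "ck" (length 2)


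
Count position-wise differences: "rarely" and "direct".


Comparing character by character (same length = 6):
  Pos 0: 'r' vs 'd' !=
  Pos 1: 'a' vs 'i' !=
  Pos 2: 'r' vs 'r' =
  Pos 3: 'e' vs 'e' =
  Pos 4: 'l' vs 'c' !=
  Pos 5: 'y' vs 't' !=
Hamming distance = 4


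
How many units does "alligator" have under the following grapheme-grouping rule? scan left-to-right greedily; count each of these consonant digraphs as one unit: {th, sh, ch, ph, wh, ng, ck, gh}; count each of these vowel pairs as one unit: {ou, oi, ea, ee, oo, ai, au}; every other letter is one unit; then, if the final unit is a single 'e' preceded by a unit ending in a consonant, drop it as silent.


Word: "alligator" (9 letters)
Left-to-right scan:
  [1] 'a' (letter)
  [2] 'l' (letter)
  [3] 'l' (letter)
  [4] 'i' (letter)
  [5] 'g' (letter)
  [6] 'a' (letter)
  [7] 't' (letter)
  [8] 'o' (letter)
  [9] 'r' (letter)
Units from scan: 9
Sound units = 9 units


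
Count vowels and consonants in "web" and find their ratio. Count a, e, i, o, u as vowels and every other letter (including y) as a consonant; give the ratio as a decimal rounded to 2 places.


Word: "web"
Vowels (a,e,i,o,u): 1
Consonants: 2
Ratio = 1/2
= 0.50


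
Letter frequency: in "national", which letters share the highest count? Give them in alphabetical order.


Word: "national"
Letter counts:
  'a': 2
  'i': 1
  'l': 1
  'n': 2
  'o': 1
  't': 1
Maximum count = 2
Most frequent = 'a', 'n' (2 times each)


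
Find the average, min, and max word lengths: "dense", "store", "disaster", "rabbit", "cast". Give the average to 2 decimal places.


Lengths: "dense"=5, "store"=5, "disaster"=8, "rabbit"=6, "cast"=4
Sum = 28, Count = 5
Average = 28/5 = 5.60
= avg=5.60, min=4, max=8


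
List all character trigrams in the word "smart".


Word: "smart" (length 5)
Number of trigrams = 5 - 3 + 1 = 3
  Position 0: "sma"
  Position 1: "mar"
  Position 2: "art"
Trigrams = "sma", "mar", "art"


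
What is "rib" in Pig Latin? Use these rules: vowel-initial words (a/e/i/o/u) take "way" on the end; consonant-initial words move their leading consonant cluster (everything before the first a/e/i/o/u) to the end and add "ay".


Word: "rib"
Starts with consonant(s) → move to end, add 'ay'
Consonant cluster: "r"
Pig Latin = "ibray"


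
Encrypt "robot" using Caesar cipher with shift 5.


Word: "robot"
Shift: 5
Each letter → (letter + shift) mod 26:
  'r' (17) + 5 = 22 → 'w'
  'o' (14) + 5 = 19 → 't'
  'b' (1) + 5 = 6 → 'g'
  'o' (14) + 5 = 19 → 't'
  't' (19) + 5 = 24 → 'y'
Result = "wtgty"


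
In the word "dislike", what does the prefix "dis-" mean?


Prefix: dis-
Example: dislike (dis- + like)
Meaning = not / opposite


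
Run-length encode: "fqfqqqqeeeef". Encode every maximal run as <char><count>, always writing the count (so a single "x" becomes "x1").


String: "fqfqqqqeeeef"
Scanning for consecutive runs:
  'f' x 1
  'q' x 1
  'f' x 1
  'q' x 4
  'e' x 4
  'f' x 1
RLE = "f1q1f1q4e4f1"


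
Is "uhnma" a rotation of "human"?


Word: "human", Candidate: "uhnma"
Method: check if candidate is substring of word+word
"humanhuman" contains "uhnma"? No
Is rotation = No


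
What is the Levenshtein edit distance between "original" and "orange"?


Word 1: "original" (length 8)
Word 2: "orange" (length 6)
One optimal edit sequence (insert/delete/substitute each cost 1):
  1. keep 'o'
  2. keep 'r'
  3. delete 'i'  (+1)
  4. delete 'g'  (+1)
  5. substitute 'i' -> 'a'  (+1)
  6. keep 'n'
  7. substitute 'a' -> 'g'  (+1)
  8. substitute 'l' -> 'e'  (+1)
Total edit operations: 5
Edit distance = 5


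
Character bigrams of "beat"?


Word: "beat" (length 4)
Number of bigrams = 4 - 2 + 1 = 3
  Position 0: "be"
  Position 1: "ea"
  Position 2: "at"
Bigrams = "be", "ea", "at"


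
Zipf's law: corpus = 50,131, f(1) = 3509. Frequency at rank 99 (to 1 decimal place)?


Zipf's law: f(r) = f(1) / r
f(1) = 3509
f(99) = 3509 / 99
= 35.4 occurrences


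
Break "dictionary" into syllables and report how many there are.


Word: "dictionary"
Syllable breakdown: dic | tion | ar | y
Counting: 4 parts
= 4 syllables


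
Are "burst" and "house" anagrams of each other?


Word 1: "burst" → sorted: brstu
Word 2: "house" → sorted: ehosu
Same letters? brstu != ehosu
Anagram = No


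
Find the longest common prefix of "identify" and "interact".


Word 1: "identify"
Word 2: "interact"
Comparing from start:
  Pos 0: 'i' == 'i'
  Pos 1: 'd' != 'n' (stop)
LCP = "i" (length 1)


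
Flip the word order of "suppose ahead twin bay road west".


Original: "suppose ahead twin bay road west"
Words (1..n): suppose | ahead | twin | bay | road | west
Reversed (n..1): west | road | bay | twin | ahead | suppose
Result = "west road bay twin ahead suppose"


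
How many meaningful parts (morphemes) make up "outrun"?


Word: "outrun"
Morphemes: out- | run
Each morpheme carries meaning
= 2 morphemes


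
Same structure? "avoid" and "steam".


Pattern of "avoid": [0, 1, 2, 3, 4]
Pattern of "steam": [0, 1, 2, 3, 4]
Patterns match
Same pattern = Yes


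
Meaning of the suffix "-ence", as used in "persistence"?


Suffix: -ence
As in: persistence -> persist + -ence
Meaning = state of


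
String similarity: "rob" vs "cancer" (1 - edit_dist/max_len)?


Word 1: "rob" (length 3)
Word 2: "cancer" (length 6)
One optimal edit sequence:
  1. insert 'c'  (+1)
  2. insert 'a'  (+1)
  3. insert 'n'  (+1)
  4. substitute 'r' -> 'c'  (+1)
  5. substitute 'o' -> 'e'  (+1)
  6. substitute 'b' -> 'r'  (+1)
Edit distance = 6
Max length = max(3, 6) = 6
Similarity = 1 - 6/6
= 0.0000


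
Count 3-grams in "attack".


Word: "attack" (length 6)
Number of 3-grams = length - 3 + 1 = 6 - 3 + 1
= 4


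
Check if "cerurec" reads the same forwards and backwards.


Word: "cerurec"
Reversed: "cerurec"
Forward == Backward? cerurec == cerurec
Palindrome = Yes


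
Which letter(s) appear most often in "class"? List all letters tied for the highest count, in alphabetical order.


Word: "class"
Letter counts:
  'a': 1
  'c': 1
  'l': 1
  's': 2
Maximum count = 2
Most frequent = 's' (2 times each)


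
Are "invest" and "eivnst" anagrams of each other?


Word 1: "invest" → sorted: einstv
Word 2: "eivnst" → sorted: einstv
Same letters? einstv == einstv
Anagram = Yes


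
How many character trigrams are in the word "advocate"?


Word: "advocate" (length 8)
Number of 3-grams = length - 3 + 1 = 8 - 3 + 1
= 6


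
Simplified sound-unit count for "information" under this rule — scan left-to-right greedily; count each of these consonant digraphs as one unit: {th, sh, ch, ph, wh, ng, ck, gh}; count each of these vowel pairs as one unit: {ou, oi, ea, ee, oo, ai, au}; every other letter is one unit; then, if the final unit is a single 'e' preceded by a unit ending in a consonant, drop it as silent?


Word: "information" (11 letters)
Left-to-right scan:
  [1] 'i' (letter)
  [2] 'n' (letter)
  [3] 'f' (letter)
  [4] 'o' (letter)
  [5] 'r' (letter)
  [6] 'm' (letter)
  [7] 'a' (letter)
  [8] 't' (letter)
  [9] 'i' (letter)
  [10] 'o' (letter)
  [11] 'n' (letter)
Units from scan: 11
Sound units = 11 units


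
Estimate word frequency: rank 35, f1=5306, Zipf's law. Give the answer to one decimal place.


Zipf's law: f(r) = f(1) / r
f(1) = 5306
f(35) = 5306 / 35
= 151.6 occurrences


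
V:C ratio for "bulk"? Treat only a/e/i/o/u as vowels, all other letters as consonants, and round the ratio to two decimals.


Word: "bulk"
Vowels (a,e,i,o,u): 1
Consonants: 3
Ratio = 1/3
= 0.33


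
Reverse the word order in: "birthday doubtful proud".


Original: "birthday doubtful proud"
Words (1..n): birthday | doubtful | proud
Reversed (n..1): proud | doubtful | birthday
Result = "proud doubtful birthday"


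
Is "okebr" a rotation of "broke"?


Word: "broke", Candidate: "okebr"
Method: check if candidate is substring of word+word
"brokebroke" contains "okebr"? Yes
Is rotation = Yes


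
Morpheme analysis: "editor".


Word: "editor"
Morphemes: edit / -or
Each morpheme carries meaning
= 2 morphemes


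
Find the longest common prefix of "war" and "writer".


Word 1: "war"
Word 2: "writer"
Comparing from start:
  Pos 0: 'w' == 'w'
  Pos 1: 'a' != 'r' (stop)
LCP = "w" (length 1)


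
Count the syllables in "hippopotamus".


Word: "hippopotamus"
Syllable breakdown: hip-po-pot-a-mus
Counting: 5 parts
= 5 syllables


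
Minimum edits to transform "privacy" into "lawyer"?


Word 1: "privacy" (length 7)
Word 2: "lawyer" (length 6)
One optimal edit sequence (insert/delete/substitute each cost 1):
  1. delete 'p'  (+1)
  2. substitute 'r' -> 'l'  (+1)
  3. substitute 'i' -> 'a'  (+1)
  4. substitute 'v' -> 'w'  (+1)
  5. substitute 'a' -> 'y'  (+1)
  6. substitute 'c' -> 'e'  (+1)
  7. substitute 'y' -> 'r'  (+1)
Total edit operations: 7
Edit distance = 7


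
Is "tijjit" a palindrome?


Word: "tijjit"
Reversed: "tijjit"
Forward == Backward? tijjit == tijjit
Palindrome = Yes


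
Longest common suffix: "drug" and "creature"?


Word 1: "drug"
Word 2: "creature"
Comparing from end:
  Pos -1: 'g' != 'e' (stop)
LCS = "" (length 0)


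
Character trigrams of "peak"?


Word: "peak" (length 4)
Number of trigrams = 4 - 3 + 1 = 2
  Position 0: "pea"
  Position 1: "eak"
Trigrams = "pea", "eak"


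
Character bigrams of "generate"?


Word: "generate" (length 8)
Number of bigrams = 8 - 2 + 1 = 7
  Position 0: "ge"
  Position 1: "en"
  Position 2: "ne"
  Position 3: "er"
  Position 4: "ra"
  Position 5: "at"
  Position 6: "te"
Bigrams = "ge", "en", "ne", "er", "ra", "at", "te"


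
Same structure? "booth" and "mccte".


Pattern of "booth": [0, 1, 1, 2, 3]
Pattern of "mccte": [0, 1, 1, 2, 3]
Patterns match
Same pattern = Yes


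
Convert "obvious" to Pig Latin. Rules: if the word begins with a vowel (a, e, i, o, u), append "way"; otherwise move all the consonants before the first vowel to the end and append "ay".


Word: "obvious"
Starts with vowel → add 'way'
Pig Latin = "obviousway"


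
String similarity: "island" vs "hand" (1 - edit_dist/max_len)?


Word 1: "island" (length 6)
Word 2: "hand" (length 4)
One optimal edit sequence:
  1. delete 'i'  (+1)
  2. delete 's'  (+1)
  3. substitute 'l' -> 'h'  (+1)
  4. keep 'a'
  5. keep 'n'
  6. keep 'd'
Edit distance = 3
Max length = max(6, 4) = 6
Similarity = 1 - 3/6
= 0.5000


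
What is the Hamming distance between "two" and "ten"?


Comparing character by character (same length = 3):
  Pos 0: 't' vs 't' =
  Pos 1: 'w' vs 'e' !=
  Pos 2: 'o' vs 'n' !=
Hamming distance = 2


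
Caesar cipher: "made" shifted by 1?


Word: "made"
Shift: 1
Each letter → (letter + shift) mod 26:
  'm' (12) + 1 = 13 → 'n'
  'a' (0) + 1 = 1 → 'b'
  'd' (3) + 1 = 4 → 'e'
  'e' (4) + 1 = 5 → 'f'
Result = "nbef"


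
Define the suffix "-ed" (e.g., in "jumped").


Suffix: -ed
Example: jumped (jump + -ed)
Meaning = past tense


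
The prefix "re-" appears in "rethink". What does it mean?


Prefix: re-
Example: rethink (re- + think)
Meaning = again


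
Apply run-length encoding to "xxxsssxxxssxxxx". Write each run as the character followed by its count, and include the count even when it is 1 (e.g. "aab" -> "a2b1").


String: "xxxsssxxxssxxxx"
Scanning for consecutive runs:
  'x' x 3
  's' x 3
  'x' x 3
  's' x 2
  'x' x 4
RLE = "x3s3x3s2x4"


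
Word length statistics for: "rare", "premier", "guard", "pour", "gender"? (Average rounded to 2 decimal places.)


Lengths: "rare"=4, "premier"=7, "guard"=5, "pour"=4, "gender"=6
Sum = 26, Count = 5
Average = 26/5 = 5.20
= avg=5.20, min=4, max=7


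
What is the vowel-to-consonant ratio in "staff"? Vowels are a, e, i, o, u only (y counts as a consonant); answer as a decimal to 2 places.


Word: "staff"
Vowels (a,e,i,o,u): 1
Consonants: 4
Ratio = 1/4
= 0.25


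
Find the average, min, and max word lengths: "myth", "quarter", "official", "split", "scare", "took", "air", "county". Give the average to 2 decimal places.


Lengths: "myth"=4, "quarter"=7, "official"=8, "split"=5, "scare"=5, "took"=4, "air"=3, "county"=6
Sum = 42, Count = 8
Average = 42/8 = 5.25
= avg=5.25, min=3, max=8


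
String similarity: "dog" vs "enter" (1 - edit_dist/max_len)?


Word 1: "dog" (length 3)
Word 2: "enter" (length 5)
One optimal edit sequence:
  1. insert 'e'  (+1)
  2. insert 'n'  (+1)
  3. substitute 'd' -> 't'  (+1)
  4. substitute 'o' -> 'e'  (+1)
  5. substitute 'g' -> 'r'  (+1)
Edit distance = 5
Max length = max(3, 5) = 5
Similarity = 1 - 5/5
= 0.0000


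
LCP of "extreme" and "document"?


Word 1: "extreme"
Word 2: "document"
Comparing from start:
  Pos 0: 'e' != 'd' (stop)
LCP = "" (length 0)


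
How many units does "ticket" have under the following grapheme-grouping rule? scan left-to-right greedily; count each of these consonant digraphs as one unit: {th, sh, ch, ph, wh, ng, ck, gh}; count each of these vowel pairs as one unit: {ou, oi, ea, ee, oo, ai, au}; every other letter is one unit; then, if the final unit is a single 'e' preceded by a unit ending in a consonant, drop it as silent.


Word: "ticket" (6 letters)
Left-to-right scan:
  (1) 't' (letter)
  (2) 'i' (letter)
  (3) 'ck' (digraph)
  (4) 'e' (letter)
  (5) 't' (letter)
Units from scan: 5
Sound units = 5 units


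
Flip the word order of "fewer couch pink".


Original: "fewer couch pink"
Words (1..n): fewer | couch | pink
Reversed (n..1): pink | couch | fewer
Result = "pink couch fewer"


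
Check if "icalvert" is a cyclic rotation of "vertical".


Word: "vertical", Candidate: "icalvert"
Method: check if candidate is substring of word+word
"verticalvertical" contains "icalvert"? Yes
Is rotation = Yes


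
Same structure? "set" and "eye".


Pattern of "set": [0, 1, 2]
Pattern of "eye": [0, 1, 0]
Patterns do not match
Same pattern = No


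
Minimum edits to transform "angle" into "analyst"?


Word 1: "angle" (length 5)
Word 2: "analyst" (length 7)
One optimal edit sequence (insert/delete/substitute each cost 1):
  1. keep 'a'
  2. keep 'n'
  3. substitute 'g' -> 'a'  (+1)
  4. keep 'l'
  5. insert 'y'  (+1)
  6. insert 's'  (+1)
  7. substitute 'e' -> 't'  (+1)
Total edit operations: 4
Edit distance = 4


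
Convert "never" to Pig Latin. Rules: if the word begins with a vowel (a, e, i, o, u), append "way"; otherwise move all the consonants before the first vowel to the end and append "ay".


Word: "never"
Starts with consonant(s) → move to end, add 'ay'
Consonant cluster: "n"
Pig Latin = "evernay"


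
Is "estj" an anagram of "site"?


Word 1: "site" → sorted: eist
Word 2: "estj" → sorted: ejst
Same letters? eist != ejst
Anagram = No


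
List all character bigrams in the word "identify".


Word: "identify" (length 8)
Number of bigrams = 8 - 2 + 1 = 7
  Position 0: "id"
  Position 1: "de"
  Position 2: "en"
  Position 3: "nt"
  Position 4: "ti"
  Position 5: "if"
  Position 6: "fy"
Bigrams = "id", "de", "en", "nt", "ti", "if", "fy"


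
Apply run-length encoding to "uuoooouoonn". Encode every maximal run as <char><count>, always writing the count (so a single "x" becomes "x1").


String: "uuoooouoonn"
Scanning for consecutive runs:
  'u' x 2
  'o' x 4
  'u' x 1
  'o' x 2
  'n' x 2
RLE = "u2o4u1o2n2"


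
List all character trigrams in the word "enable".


Word: "enable" (length 6)
Number of trigrams = 6 - 3 + 1 = 4
  Position 0: "ena"
  Position 1: "nab"
  Position 2: "abl"
  Position 3: "ble"
Trigrams = "ena", "nab", "abl", "ble"


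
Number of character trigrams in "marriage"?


Word: "marriage" (length 8)
Number of 3-grams = length - 3 + 1 = 8 - 3 + 1
= 6


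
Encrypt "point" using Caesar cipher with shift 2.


Word: "point"
Shift: 2
Each letter → (letter + shift) mod 26:
  'p' (15) + 2 = 17 → 'r'
  'o' (14) + 2 = 16 → 'q'
  'i' (8) + 2 = 10 → 'k'
  'n' (13) + 2 = 15 → 'p'
  't' (19) + 2 = 21 → 'v'
Result = "rqkpv"


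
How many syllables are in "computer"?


Word: "computer"
Syllable breakdown: com | pu | ter
Counting: 3 parts
= 3 syllables


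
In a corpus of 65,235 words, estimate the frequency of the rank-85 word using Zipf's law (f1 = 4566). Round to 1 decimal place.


Zipf's law: f(r) = f(1) / r
f(1) = 4566
f(85) = 4566 / 85
= 53.7 occurrences


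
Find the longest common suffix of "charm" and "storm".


Word 1: "charm"
Word 2: "storm"
Comparing from end:
  Pos -1: 'm' == 'm'
  Pos -2: 'r' == 'r'
  Pos -3: 'a' != 'o' (stop)
LCS = "rm" (length 2)


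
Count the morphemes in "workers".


Word: "workers"
Morphemes: work | -er | -s
Each morpheme carries meaning
= 3 morphemes


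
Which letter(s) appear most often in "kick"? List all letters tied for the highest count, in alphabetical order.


Word: "kick"
Letter counts:
  'c': 1
  'i': 1
  'k': 2
Maximum count = 2
Most frequent = 'k' (2 times each)


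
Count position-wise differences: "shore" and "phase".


Comparing character by character (same length = 5):
  Pos 0: 's' vs 'p' !=
  Pos 1: 'h' vs 'h' =
  Pos 2: 'o' vs 'a' !=
  Pos 3: 'r' vs 's' !=
  Pos 4: 'e' vs 'e' =
Hamming distance = 3


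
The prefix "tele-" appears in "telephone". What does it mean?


Prefix: tele-
Example: telephone = tele- + phone
Meaning = distant


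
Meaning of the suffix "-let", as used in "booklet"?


Suffix: -let
Example: booklet = book + -let
Meaning = small


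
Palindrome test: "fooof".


Word: "fooof"
Reversed: "fooof"
Forward == Backward? fooof == fooof
Palindrome = Yes


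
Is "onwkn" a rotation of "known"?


Word: "known", Candidate: "onwkn"
Method: check if candidate is substring of word+word
"knownknown" contains "onwkn"? No
Is rotation = No


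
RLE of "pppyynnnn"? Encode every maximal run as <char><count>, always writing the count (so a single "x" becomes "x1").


String: "pppyynnnn"
Scanning for consecutive runs:
  'p' x 3
  'y' x 2
  'n' x 4
RLE = "p3y2n4"


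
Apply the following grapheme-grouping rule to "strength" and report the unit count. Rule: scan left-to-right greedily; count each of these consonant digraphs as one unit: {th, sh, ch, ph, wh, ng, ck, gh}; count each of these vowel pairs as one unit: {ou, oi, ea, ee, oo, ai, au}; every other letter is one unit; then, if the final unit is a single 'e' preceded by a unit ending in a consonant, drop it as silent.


Word: "strength" (8 letters)
Left-to-right scan:
  [1] 's' (letter)
  [2] 't' (letter)
  [3] 'r' (letter)
  [4] 'e' (letter)
  [5] 'ng' (digraph)
  [6] 'th' (digraph)
Units from scan: 6
Sound units = 6 units


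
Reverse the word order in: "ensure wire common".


Original: "ensure wire common"
Words (1..n): ensure | wire | common
Reversed (n..1): common | wire | ensure
Result = "common wire ensure"


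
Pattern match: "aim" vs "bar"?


Pattern of "aim": [0, 1, 2]
Pattern of "bar": [0, 1, 2]
Patterns match
Same pattern = Yes


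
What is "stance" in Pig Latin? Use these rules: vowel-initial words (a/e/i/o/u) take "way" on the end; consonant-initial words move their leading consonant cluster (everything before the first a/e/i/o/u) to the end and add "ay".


Word: "stance"
Starts with consonant(s) → move to end, add 'ay'
Consonant cluster: "st"
Pig Latin = "ancestay"


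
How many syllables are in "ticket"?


Word: "ticket"
Syllable breakdown: tick-et
Counting: 2 parts
= 2 syllables


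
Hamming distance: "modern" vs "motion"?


Comparing character by character (same length = 6):
  Pos 0: 'm' vs 'm' =
  Pos 1: 'o' vs 'o' =
  Pos 2: 'd' vs 't' !=
  Pos 3: 'e' vs 'i' !=
  Pos 4: 'r' vs 'o' !=
  Pos 5: 'n' vs 'n' =
Hamming distance = 3


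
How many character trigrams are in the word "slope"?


Word: "slope" (length 5)
Number of 3-grams = length - 3 + 1 = 5 - 3 + 1
= 3


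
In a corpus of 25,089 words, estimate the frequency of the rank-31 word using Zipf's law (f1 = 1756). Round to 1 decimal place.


Zipf's law: f(r) = f(1) / r
f(1) = 1756
f(31) = 1756 / 31
= 56.6 occurrences


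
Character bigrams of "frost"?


Word: "frost" (length 5)
Number of bigrams = 5 - 2 + 1 = 4
  Position 0: "fr"
  Position 1: "ro"
  Position 2: "os"
  Position 3: "st"
Bigrams = "fr", "ro", "os", "st"


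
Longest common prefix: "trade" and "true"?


Word 1: "trade"
Word 2: "true"
Comparing from start:
  Pos 0: 't' == 't'
  Pos 1: 'r' == 'r'
  Pos 2: 'a' != 'u' (stop)
LCP = "tr" (length 2)


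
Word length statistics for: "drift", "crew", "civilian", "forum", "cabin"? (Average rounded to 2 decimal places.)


Lengths: "drift"=5, "crew"=4, "civilian"=8, "forum"=5, "cabin"=5
Sum = 27, Count = 5
Average = 27/5 = 5.40
= avg=5.40, min=4, max=8


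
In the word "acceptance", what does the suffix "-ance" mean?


Suffix: -ance
As in: acceptance -> accept + -ance
Meaning = state of


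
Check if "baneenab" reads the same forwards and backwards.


Word: "baneenab"
Reversed: "baneenab"
Forward == Backward? baneenab == baneenab
Palindrome = Yes


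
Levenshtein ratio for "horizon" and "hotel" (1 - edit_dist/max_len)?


Word 1: "horizon" (length 7)
Word 2: "hotel" (length 5)
One optimal edit sequence:
  1. keep 'h'
  2. keep 'o'
  3. delete 'r'  (+1)
  4. delete 'i'  (+1)
  5. substitute 'z' -> 't'  (+1)
  6. substitute 'o' -> 'e'  (+1)
  7. substitute 'n' -> 'l'  (+1)
Edit distance = 5
Max length = max(7, 5) = 7
Similarity = 1 - 5/7
= 0.2857


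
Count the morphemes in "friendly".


Word: "friendly"
Morphemes: friend + -ly
Each morpheme carries meaning
= 2 morphemes


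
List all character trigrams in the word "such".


Word: "such" (length 4)
Number of trigrams = 4 - 3 + 1 = 2
  Position 0: "suc"
  Position 1: "uch"
Trigrams = "suc", "uch"


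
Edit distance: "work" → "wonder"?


Word 1: "work" (length 4)
Word 2: "wonder" (length 6)
One optimal edit sequence (insert/delete/substitute each cost 1):
  1. keep 'w'
  2. keep 'o'
  3. insert 'n'  (+1)
  4. insert 'd'  (+1)
  5. substitute 'r' -> 'e'  (+1)
  6. substitute 'k' -> 'r'  (+1)
Total edit operations: 4
Edit distance = 4


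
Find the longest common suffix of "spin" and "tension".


Word 1: "spin"
Word 2: "tension"
Comparing from end:
  Pos -1: 'n' == 'n'
  Pos -2: 'i' != 'o' (stop)
LCS = "n" (length 1)


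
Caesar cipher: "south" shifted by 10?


Word: "south"
Shift: 10
Each letter → (letter + shift) mod 26:
  's' (18) + 10 = 2 → 'c'
  'o' (14) + 10 = 24 → 'y'
  'u' (20) + 10 = 4 → 'e'
  't' (19) + 10 = 3 → 'd'
  'h' (7) + 10 = 17 → 'r'
Result = "cyedr"


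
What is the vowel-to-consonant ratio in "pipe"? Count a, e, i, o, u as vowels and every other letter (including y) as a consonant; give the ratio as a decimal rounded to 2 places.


Word: "pipe"
Vowels (a,e,i,o,u): 2
Consonants: 2
Ratio = 2/2
= 1.00


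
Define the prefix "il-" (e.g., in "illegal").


Prefix: il-
As in: illegal -> il- + legal
Meaning = not


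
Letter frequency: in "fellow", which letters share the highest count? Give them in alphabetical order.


Word: "fellow"
Letter counts:
  'e': 1
  'f': 1
  'l': 2
  'o': 1
  'w': 1
Maximum count = 2
Most frequent = 'l' (2 times each)


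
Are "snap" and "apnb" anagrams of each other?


Word 1: "snap" → sorted: anps
Word 2: "apnb" → sorted: abnp
Same letters? anps != abnp
Anagram = No


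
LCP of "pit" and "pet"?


Word 1: "pit"
Word 2: "pet"
Comparing from start:
  Pos 0: 'p' == 'p'
  Pos 1: 'i' != 'e' (stop)
LCP = "p" (length 1)


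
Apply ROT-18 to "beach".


Word: "beach"
Shift: 18
Each letter → (letter + shift) mod 26:
  'b' (1) + 18 = 19 → 't'
  'e' (4) + 18 = 22 → 'w'
  'a' (0) + 18 = 18 → 's'
  'c' (2) + 18 = 20 → 'u'
  'h' (7) + 18 = 25 → 'z'
Result = "twsuz"


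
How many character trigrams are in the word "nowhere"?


Word: "nowhere" (length 7)
Number of 3-grams = length - 3 + 1 = 7 - 3 + 1
= 5


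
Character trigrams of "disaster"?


Word: "disaster" (length 8)
Number of trigrams = 8 - 3 + 1 = 6
  Position 0: "dis"
  Position 1: "isa"
  Position 2: "sas"
  Position 3: "ast"
  Position 4: "ste"
  Position 5: "ter"
Trigrams = "dis", "isa", "sas", "ast", "ste", "ter"


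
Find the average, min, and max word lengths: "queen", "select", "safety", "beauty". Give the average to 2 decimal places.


Lengths: "queen"=5, "select"=6, "safety"=6, "beauty"=6
Sum = 23, Count = 4
Average = 23/4 = 5.75
= avg=5.75, min=5, max=6


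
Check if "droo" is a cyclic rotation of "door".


Word: "door", Candidate: "droo"
Method: check if candidate is substring of word+word
"doordoor" contains "droo"? No
Is rotation = No


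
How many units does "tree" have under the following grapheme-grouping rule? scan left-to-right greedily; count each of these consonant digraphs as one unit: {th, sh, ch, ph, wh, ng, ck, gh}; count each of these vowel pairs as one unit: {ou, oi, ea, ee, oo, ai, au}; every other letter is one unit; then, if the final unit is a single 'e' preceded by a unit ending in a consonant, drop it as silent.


Word: "tree" (4 letters)
Left-to-right scan:
  1. 't' (letter)
  2. 'r' (letter)
  3. 'ee' (vowel-pair)
Units from scan: 3
Sound units = 3 units


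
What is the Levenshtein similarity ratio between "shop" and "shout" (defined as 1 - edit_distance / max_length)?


Word 1: "shop" (length 4)
Word 2: "shout" (length 5)
One optimal edit sequence:
  1. keep 's'
  2. keep 'h'
  3. keep 'o'
  4. insert 'u'  (+1)
  5. substitute 'p' -> 't'  (+1)
Edit distance = 2
Max length = max(4, 5) = 5
Similarity = 1 - 2/5
= 0.6000


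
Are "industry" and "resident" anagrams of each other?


Word 1: "industry" → sorted: dinrstuy
Word 2: "resident" → sorted: deeinrst
Same letters? dinrstuy != deeinrst
Anagram = No


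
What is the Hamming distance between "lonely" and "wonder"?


Comparing character by character (same length = 6):
  Pos 0: 'l' vs 'w' !=
  Pos 1: 'o' vs 'o' =
  Pos 2: 'n' vs 'n' =
  Pos 3: 'e' vs 'd' !=
  Pos 4: 'l' vs 'e' !=
  Pos 5: 'y' vs 'r' !=
Hamming distance = 4


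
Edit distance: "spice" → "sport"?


Word 1: "spice" (length 5)
Word 2: "sport" (length 5)
One optimal edit sequence (insert/delete/substitute each cost 1):
  1. keep 's'
  2. keep 'p'
  3. substitute 'i' -> 'o'  (+1)
  4. substitute 'c' -> 'r'  (+1)
  5. substitute 'e' -> 't'  (+1)
Total edit operations: 3
Edit distance = 3


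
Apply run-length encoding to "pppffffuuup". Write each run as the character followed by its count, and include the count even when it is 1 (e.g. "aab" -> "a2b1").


String: "pppffffuuup"
Scanning for consecutive runs:
  'p' x 3
  'f' x 4
  'u' x 3
  'p' x 1
RLE = "p3f4u3p1"


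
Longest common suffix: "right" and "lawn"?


Word 1: "right"
Word 2: "lawn"
Comparing from end:
  Pos -1: 't' != 'n' (stop)
LCS = "" (length 0)


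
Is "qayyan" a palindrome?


Word: "qayyan"
Reversed: "nayyaq"
Forward == Backward? qayyan != nayyaq
Palindrome = No


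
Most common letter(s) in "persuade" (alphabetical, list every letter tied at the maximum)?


Word: "persuade"
Letter counts:
  'a': 1
  'd': 1
  'e': 2
  'p': 1
  'r': 1
  's': 1
  'u': 1
Maximum count = 2
Most frequent = 'e' (2 times each)
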